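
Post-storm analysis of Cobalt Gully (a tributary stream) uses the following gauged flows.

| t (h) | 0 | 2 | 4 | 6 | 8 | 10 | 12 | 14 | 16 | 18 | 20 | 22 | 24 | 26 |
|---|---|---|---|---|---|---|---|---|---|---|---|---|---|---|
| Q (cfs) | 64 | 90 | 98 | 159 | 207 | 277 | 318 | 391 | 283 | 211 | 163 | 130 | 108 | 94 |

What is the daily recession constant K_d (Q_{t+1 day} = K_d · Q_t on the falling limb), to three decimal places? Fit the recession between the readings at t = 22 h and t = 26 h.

K_d ≈ 0.143

Between t = 22 h and t = 26 h the flow falls from 130 to 94 cfs over 2×2 h = 4 h.
Per-interval ratio K = (94/130)^(1/2) = 0.8503; K_d = K^(24/2) = 0.143.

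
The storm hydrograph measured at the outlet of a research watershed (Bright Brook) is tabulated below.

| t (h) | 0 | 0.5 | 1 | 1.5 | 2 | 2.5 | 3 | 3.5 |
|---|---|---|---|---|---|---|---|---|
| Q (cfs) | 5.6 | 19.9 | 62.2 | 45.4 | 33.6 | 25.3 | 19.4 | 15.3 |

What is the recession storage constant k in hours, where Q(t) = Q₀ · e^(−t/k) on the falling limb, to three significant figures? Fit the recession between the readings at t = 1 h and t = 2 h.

k ≈ 1.62 h

On the falling limb, Q drops from 62.2 to 33.6 cfs between t = 1 h and t = 2 h (Δt = 1 h).
k = −Δt / ln(Q₂/Q₁) = −1 / ln(33.6/62.2) = 1.62 h.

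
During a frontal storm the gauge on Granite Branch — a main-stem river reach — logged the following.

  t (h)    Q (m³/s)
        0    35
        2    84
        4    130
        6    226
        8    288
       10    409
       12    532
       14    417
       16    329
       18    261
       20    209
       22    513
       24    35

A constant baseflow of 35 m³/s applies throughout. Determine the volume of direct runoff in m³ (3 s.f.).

V ≈ 2.17 × 10^7 m³

Direct-runoff ordinates (Q − Q_b): 0.0, 49.0, 95.0, 191.0, 253.0, 374.0, 497.0, 382.0, 294.0, 226.0, 174.0, 478.0, 0.0 m³/s.
ΣQ_DR = 3013 m³/s.
With Δt = 2 h = 7200 s, V = ΣQ_DR · Δt = 3013 × 7200 = 2.17 × 10^7 m³.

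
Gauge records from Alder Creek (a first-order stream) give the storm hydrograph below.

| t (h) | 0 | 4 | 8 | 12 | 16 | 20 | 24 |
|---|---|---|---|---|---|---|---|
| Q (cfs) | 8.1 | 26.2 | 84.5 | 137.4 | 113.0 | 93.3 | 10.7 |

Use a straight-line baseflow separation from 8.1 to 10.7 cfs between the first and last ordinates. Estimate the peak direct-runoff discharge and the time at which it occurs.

Q_p = 128.00 cfs at t = 12 h

Subtracting baseflow gives direct-runoff ordinates: 0.00, 17.67, 75.53, 128.00, 103.17, 83.03, 0.00 cfs.
The maximum is 128.00 cfs, occurring at the reading for t = 12 h.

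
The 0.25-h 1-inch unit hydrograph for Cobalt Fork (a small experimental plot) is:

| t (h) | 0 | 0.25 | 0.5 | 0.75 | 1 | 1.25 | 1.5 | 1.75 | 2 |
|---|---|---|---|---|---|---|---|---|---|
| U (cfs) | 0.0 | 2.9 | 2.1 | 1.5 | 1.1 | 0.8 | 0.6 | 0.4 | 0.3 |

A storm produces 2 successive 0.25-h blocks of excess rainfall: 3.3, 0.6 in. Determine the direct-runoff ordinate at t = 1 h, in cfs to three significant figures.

By discrete convolution, Q_j = Σ (P_i / 1 in) · U_{j−i}.
At t = 1 h (j=4): Q = (3.3/1)·1.1 + (0.6/1)·1.5 = 4.53 cfs.

Q ≈ 4.53 cfs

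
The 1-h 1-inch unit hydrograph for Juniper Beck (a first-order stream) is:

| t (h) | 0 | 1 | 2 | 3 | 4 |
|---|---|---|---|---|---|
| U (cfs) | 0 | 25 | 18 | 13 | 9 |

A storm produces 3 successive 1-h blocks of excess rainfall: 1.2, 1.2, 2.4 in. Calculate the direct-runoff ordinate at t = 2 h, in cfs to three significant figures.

Q ≈ 51.6 cfs

By discrete convolution, Q_j = Σ (P_i / 1 in) · U_{j−i}.
At t = 2 h (j=2): Q = (1.2/1)·18 + (1.2/1)·25 + (2.4/1)·0 = 51.6 cfs.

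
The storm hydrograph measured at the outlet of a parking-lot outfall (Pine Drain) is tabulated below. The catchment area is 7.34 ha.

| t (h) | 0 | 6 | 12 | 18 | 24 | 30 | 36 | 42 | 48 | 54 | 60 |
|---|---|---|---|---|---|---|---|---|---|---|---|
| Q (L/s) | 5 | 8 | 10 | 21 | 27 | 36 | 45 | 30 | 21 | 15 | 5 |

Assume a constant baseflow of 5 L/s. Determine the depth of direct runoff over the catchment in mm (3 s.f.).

Direct runoff: 0.0, 3.0, 5.0, 16.0, 22.0, 31.0, 40.0, 25.0, 16.0, 10.0, 0.0 L/s; ΣQ_DR = 168.0 L/s.
V = ΣQ_DR · Δt = 168.0 × 21600 s = 3.629 × 10^6 L.
Over A = 7.34 ha, depth = V / A = 49.4 mm.

d ≈ 49.4 mm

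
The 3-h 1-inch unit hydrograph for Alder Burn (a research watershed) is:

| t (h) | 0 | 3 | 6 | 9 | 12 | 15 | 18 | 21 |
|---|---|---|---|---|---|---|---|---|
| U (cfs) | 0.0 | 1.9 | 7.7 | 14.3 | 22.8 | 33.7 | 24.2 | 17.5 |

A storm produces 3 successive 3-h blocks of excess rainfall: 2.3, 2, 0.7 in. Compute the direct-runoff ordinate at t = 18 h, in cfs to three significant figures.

Q ≈ 139 cfs

By discrete convolution, Q_j = Σ (P_i / 1 in) · U_{j−i}.
At t = 18 h (j=6): Q = (2.3/1)·24.2 + (2/1)·33.7 + (0.7/1)·22.8 = 139 cfs.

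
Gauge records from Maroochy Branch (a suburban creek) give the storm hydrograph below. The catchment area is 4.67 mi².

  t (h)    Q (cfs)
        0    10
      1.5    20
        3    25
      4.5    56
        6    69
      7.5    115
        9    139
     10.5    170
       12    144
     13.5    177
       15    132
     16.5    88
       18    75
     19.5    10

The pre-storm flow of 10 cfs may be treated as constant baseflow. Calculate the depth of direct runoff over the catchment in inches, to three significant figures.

d ≈ 0.543 in

Direct runoff: 0.0, 10.0, 15.0, 46.0, 59.0, 105.0, 129.0, 160.0, 134.0, 167.0, 122.0, 78.0, 65.0, 0.0 cfs; ΣQ_DR = 1090 cfs.
V = ΣQ_DR · Δt = 1090 × 5400 s = 5.886 × 10^6 ft³.
Over A = 4.67 mi², depth = V / A = 0.543 in.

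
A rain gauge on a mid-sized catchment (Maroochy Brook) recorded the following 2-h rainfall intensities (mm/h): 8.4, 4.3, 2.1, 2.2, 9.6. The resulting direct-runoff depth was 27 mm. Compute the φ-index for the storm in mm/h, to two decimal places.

Only the 3 blocks with intensity above φ contribute runoff: 8.4, 4.3, 9.6 mm/h.
Σ(I−φ)·Δt = d  ⇒  (8.4+4.3+9.6 − 3φ)·2 = 27
φ = (22.30 − 27/2) / 3 = 2.93 mm/h.

φ ≈ 2.93 mm/h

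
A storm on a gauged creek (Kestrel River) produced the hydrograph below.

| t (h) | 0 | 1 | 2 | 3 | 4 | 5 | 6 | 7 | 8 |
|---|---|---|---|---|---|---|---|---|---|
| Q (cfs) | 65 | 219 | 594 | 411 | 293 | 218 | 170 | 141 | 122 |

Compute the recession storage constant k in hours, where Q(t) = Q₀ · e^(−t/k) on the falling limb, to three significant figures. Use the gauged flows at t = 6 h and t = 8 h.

k ≈ 6.03 h

On the falling limb, Q drops from 170 to 122 cfs between t = 6 h and t = 8 h (Δt = 2 h).
k = −Δt / ln(Q₂/Q₁) = −2 / ln(122/170) = 6.03 h.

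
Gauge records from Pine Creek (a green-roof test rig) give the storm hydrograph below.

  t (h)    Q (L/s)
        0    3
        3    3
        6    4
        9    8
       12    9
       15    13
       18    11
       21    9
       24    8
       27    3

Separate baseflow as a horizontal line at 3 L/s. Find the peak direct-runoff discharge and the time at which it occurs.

Q_p = 10.0 L/s at t = 15 h

Subtracting baseflow gives direct-runoff ordinates: 0.0, 0.0, 1.0, 5.0, 6.0, 10.0, 8.0, 6.0, 5.0, 0.0 L/s.
The maximum is 10.0 L/s, occurring at the reading for t = 15 h.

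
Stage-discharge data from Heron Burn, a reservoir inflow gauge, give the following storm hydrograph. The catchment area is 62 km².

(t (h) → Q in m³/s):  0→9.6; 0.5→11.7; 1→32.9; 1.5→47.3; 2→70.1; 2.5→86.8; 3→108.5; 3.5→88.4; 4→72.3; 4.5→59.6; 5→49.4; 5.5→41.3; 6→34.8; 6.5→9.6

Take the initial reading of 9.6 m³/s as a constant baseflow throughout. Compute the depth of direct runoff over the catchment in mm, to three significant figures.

Direct runoff: 0.0, 2.1, 23.3, 37.7, 60.5, 77.2, 98.9, 78.8, 62.7, 50.0, 39.8, 31.7, 25.2, 0.0 m³/s; ΣQ_DR = 587.9 m³/s.
V = ΣQ_DR · Δt = 587.9 × 1800 s = 1.058 × 10^6 m³.
Over A = 62 km², depth = V / A = 17.1 mm.

d ≈ 17.1 mm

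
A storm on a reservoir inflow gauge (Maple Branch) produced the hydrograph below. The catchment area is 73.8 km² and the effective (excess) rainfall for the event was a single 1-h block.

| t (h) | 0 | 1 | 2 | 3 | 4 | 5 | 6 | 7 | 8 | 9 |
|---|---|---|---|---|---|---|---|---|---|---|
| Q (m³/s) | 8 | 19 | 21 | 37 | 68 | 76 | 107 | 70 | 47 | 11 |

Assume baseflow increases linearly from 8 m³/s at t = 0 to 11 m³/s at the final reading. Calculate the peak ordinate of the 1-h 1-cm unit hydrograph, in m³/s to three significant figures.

U_p ≈ 53.9 m³/s

Direct runoff: 0.00, 10.67, 12.33, 28.00, 58.67, 66.33, 97.00, 59.67, 36.33, 0.00 m³/s; ΣQ_DR = 369.0 m³/s, peak = 97.00 m³/s.
Runoff depth d = ΣQ_DR·Δt / A = 369.0 × 3600 / (73.8 km²) = 18.00 mm.
The 1-cm UH is the DRH scaled by (10 mm)/d, so U_p = 97.00 × 10/18.00 = 53.9 m³/s.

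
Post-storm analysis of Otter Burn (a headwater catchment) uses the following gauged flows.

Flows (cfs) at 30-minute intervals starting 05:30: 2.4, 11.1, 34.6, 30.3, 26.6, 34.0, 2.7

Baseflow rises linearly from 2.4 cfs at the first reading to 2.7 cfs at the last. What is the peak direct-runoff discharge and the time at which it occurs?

Q_p = 32.10 cfs at t = 06:30

Subtracting baseflow gives direct-runoff ordinates: 0.00, 8.65, 32.10, 27.75, 24.00, 31.35, 0.00 cfs.
The maximum is 32.10 cfs, occurring at the reading for t = 06:30.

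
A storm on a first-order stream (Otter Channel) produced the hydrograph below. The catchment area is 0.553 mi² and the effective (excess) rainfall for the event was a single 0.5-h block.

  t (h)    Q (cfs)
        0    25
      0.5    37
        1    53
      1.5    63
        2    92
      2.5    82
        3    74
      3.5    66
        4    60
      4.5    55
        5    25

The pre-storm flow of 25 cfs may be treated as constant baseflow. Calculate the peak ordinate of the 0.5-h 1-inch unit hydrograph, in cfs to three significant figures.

Direct runoff: 0.0, 12.0, 28.0, 38.0, 67.0, 57.0, 49.0, 41.0, 35.0, 30.0, 0.0 cfs; ΣQ_DR = 357.0 cfs, peak = 67.0 cfs.
Runoff depth d = ΣQ_DR·Δt / A = 357.0 × 1800 / (0.553 mi²) = 0.5002 in.
The 1-inch UH is the DRH scaled by (1 in)/d, so U_p = 67.0 × 1/0.5002 = 134 cfs.

U_p ≈ 134 cfs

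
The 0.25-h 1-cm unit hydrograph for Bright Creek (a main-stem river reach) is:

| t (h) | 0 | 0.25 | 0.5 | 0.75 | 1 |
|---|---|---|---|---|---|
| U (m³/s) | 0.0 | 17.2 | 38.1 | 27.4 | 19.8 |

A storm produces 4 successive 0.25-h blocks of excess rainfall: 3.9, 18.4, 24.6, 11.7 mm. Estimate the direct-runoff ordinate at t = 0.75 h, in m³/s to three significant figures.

By discrete convolution, Q_j = Σ (P_i / 10 mm) · U_{j−i}.
At t = 0.75 h (j=3): Q = (3.9/10)·27.4 + (18.4/10)·38.1 + (24.6/10)·17.2 + (11.7/10)·0.0 = 123 m³/s.

Q ≈ 123 m³/s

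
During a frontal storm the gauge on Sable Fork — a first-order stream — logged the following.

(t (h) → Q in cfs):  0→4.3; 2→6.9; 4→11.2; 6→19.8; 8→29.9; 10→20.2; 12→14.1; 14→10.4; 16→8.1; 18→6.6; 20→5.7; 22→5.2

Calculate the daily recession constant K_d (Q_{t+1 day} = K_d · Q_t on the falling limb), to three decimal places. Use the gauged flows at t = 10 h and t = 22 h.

K_d ≈ 0.066

Between t = 10 h and t = 22 h the flow falls from 20.2 to 5.2 cfs over 6×2 h = 12 h.
Per-interval ratio K = (5.2/20.2)^(1/6) = 0.7976; K_d = K^(24/2) = 0.066.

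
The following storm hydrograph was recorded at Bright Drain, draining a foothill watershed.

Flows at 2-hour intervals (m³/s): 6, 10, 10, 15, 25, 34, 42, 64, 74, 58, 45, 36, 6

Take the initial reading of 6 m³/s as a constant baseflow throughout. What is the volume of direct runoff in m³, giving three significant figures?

V ≈ 2.50 × 10^6 m³

Direct-runoff ordinates (Q − Q_b): 0.0, 4.0, 4.0, 9.0, 19.0, 28.0, 36.0, 58.0, 68.0, 52.0, 39.0, 30.0, 0.0 m³/s.
ΣQ_DR = 347.0 m³/s.
With Δt = 2 h = 7200 s, V = ΣQ_DR · Δt = 347.0 × 7200 = 2.50 × 10^6 m³.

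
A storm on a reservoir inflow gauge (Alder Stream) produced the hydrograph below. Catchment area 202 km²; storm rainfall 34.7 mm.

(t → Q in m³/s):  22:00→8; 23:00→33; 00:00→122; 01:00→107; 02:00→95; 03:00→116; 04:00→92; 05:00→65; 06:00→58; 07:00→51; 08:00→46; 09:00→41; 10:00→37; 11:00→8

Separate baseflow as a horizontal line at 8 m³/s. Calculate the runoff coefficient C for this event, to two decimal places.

C ≈ 0.39

ΣQ_DR = 767.0 m³/s; V = ΣQ_DR·Δt = 2.761 × 10^6 m³.
Runoff depth d = V / A = 13.67 mm.
C = d / P = 13.67 / 34.7 = 0.39.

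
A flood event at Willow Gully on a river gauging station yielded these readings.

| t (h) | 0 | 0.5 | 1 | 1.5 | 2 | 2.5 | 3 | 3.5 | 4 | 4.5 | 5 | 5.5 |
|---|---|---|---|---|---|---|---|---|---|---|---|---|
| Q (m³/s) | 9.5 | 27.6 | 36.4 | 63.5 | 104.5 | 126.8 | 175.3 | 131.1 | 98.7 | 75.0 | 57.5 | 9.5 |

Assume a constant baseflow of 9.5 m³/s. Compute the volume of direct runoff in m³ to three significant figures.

V ≈ 1.44 × 10^6 m³

Direct-runoff ordinates (Q − Q_b): 0.0, 18.1, 26.9, 54.0, 95.0, 117.3, 165.8, 121.6, 89.2, 65.5, 48.0, 0.0 m³/s.
ΣQ_DR = 801.4 m³/s.
With Δt = 0.5 h = 1800 s, V = ΣQ_DR · Δt = 801.4 × 1800 = 1.44 × 10^6 m³.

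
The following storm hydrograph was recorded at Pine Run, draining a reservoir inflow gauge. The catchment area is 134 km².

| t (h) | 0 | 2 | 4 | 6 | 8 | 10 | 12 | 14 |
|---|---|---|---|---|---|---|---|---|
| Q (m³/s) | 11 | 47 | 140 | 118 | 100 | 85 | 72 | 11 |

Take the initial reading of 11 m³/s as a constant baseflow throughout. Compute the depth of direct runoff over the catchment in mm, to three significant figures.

Direct runoff: 0.0, 36.0, 129.0, 107.0, 89.0, 74.0, 61.0, 0.0 m³/s; ΣQ_DR = 496.0 m³/s.
V = ΣQ_DR · Δt = 496.0 × 7200 s = 3.571 × 10^6 m³.
Over A = 134 km², depth = V / A = 26.7 mm.

d ≈ 26.7 mm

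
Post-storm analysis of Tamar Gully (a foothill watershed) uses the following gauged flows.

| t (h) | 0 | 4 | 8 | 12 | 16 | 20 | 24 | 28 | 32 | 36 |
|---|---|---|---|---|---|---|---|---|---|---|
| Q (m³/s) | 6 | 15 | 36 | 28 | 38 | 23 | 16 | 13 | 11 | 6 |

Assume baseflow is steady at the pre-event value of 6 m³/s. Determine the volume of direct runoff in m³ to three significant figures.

Direct-runoff ordinates (Q − Q_b): 0.0, 9.0, 30.0, 22.0, 32.0, 17.0, 10.0, 7.0, 5.0, 0.0 m³/s.
ΣQ_DR = 132.0 m³/s.
With Δt = 4 h = 14400 s, V = ΣQ_DR · Δt = 132.0 × 14400 = 1.90 × 10^6 m³.

V ≈ 1.90 × 10^6 m³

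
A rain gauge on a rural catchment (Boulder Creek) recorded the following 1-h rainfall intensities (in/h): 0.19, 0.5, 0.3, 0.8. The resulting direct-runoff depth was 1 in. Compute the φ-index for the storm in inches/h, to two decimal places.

Only the 3 blocks with intensity above φ contribute runoff: 0.5, 0.3, 0.8 in/h.
Σ(I−φ)·Δt = d  ⇒  (0.5+0.3+0.8 − 3φ)·1 = 1
φ = (1.600 − 1/1) / 3 = 0.20 in/h.

φ ≈ 0.20 in/h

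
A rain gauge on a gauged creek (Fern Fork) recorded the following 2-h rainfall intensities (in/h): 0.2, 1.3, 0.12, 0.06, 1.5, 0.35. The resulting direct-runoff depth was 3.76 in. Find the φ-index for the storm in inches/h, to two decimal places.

φ ≈ 0.46 in/h

Only the 2 blocks with intensity above φ contribute runoff: 1.3, 1.5 in/h.
Σ(I−φ)·Δt = d  ⇒  (1.3+1.5 − 2φ)·2 = 3.76
φ = (2.800 − 3.76/2) / 2 = 0.46 in/h.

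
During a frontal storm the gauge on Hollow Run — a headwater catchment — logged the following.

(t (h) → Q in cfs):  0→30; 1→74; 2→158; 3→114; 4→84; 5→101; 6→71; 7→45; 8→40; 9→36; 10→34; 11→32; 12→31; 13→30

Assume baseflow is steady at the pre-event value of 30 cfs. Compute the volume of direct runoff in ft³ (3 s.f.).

V ≈ 1.66 × 10^6 ft³

Direct-runoff ordinates (Q − Q_b): 0.0, 44.0, 128.0, 84.0, 54.0, 71.0, 41.0, 15.0, 10.0, 6.0, 4.0, 2.0, 1.0, 0.0 cfs.
ΣQ_DR = 460.0 cfs.
With Δt = 1 h = 3600 s, V = ΣQ_DR · Δt = 460.0 × 3600 = 1.66 × 10^6 ft³.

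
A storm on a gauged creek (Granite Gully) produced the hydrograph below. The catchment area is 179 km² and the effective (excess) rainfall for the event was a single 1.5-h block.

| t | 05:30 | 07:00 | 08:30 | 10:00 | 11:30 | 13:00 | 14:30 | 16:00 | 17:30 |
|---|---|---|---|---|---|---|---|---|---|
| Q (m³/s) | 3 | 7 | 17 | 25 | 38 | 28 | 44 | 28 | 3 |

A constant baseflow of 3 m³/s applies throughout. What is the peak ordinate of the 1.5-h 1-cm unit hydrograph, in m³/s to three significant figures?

Direct runoff: 0.0, 4.0, 14.0, 22.0, 35.0, 25.0, 41.0, 25.0, 0.0 m³/s; ΣQ_DR = 166.0 m³/s, peak = 41.0 m³/s.
Runoff depth d = ΣQ_DR·Δt / A = 166.0 × 5400 / (179 km²) = 5.008 mm.
The 1-cm UH is the DRH scaled by (10 mm)/d, so U_p = 41.0 × 10/5.008 = 81.9 m³/s.

U_p ≈ 81.9 m³/s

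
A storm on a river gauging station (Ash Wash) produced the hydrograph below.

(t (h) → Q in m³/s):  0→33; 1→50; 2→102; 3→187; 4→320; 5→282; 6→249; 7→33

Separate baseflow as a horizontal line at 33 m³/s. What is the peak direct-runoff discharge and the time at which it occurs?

Q_p = 287.0 m³/s at t = 4 h

Subtracting baseflow gives direct-runoff ordinates: 0.0, 17.0, 69.0, 154.0, 287.0, 249.0, 216.0, 0.0 m³/s.
The maximum is 287.0 m³/s, occurring at the reading for t = 4 h.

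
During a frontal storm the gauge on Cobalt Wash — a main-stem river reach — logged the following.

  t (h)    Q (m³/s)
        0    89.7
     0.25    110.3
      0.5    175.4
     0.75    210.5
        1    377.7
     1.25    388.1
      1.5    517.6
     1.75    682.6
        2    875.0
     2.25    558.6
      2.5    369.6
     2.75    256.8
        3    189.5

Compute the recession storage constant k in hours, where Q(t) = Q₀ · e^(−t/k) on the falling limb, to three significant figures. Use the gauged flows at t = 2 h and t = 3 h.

k ≈ 0.654 h

On the falling limb, Q drops from 875.0 to 189.5 m³/s between t = 2 h and t = 3 h (Δt = 1 h).
k = −Δt / ln(Q₂/Q₁) = −1 / ln(189.5/875.0) = 0.654 h.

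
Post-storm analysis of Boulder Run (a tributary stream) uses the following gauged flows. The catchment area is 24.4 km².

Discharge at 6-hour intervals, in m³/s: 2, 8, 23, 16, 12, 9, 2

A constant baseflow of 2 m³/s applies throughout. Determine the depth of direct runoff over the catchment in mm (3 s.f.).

Direct runoff: 0.0, 6.0, 21.0, 14.0, 10.0, 7.0, 0.0 m³/s; ΣQ_DR = 58.00 m³/s.
V = ΣQ_DR · Δt = 58.00 × 21600 s = 1.253 × 10^6 m³.
Over A = 24.4 km², depth = V / A = 51.3 mm.

d ≈ 51.3 mm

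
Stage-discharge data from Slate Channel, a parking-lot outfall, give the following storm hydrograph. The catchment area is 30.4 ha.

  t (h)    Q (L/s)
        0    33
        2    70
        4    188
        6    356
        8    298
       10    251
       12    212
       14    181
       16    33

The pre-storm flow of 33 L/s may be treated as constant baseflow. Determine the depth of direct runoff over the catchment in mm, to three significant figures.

d ≈ 31.4 mm

Direct runoff: 0.0, 37.0, 155.0, 323.0, 265.0, 218.0, 179.0, 148.0, 0.0 L/s; ΣQ_DR = 1325 L/s.
V = ΣQ_DR · Δt = 1325 × 7200 s = 9.540 × 10^6 L.
Over A = 30.4 ha, depth = V / A = 31.4 mm.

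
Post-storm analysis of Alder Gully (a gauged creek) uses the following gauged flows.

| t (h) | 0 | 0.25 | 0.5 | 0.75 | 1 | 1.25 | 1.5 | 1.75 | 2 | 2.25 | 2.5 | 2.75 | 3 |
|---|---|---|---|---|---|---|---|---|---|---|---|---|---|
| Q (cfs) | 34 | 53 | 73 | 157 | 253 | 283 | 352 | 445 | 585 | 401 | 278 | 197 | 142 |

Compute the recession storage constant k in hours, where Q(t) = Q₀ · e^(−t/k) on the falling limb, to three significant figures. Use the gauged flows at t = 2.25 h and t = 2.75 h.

k ≈ 0.703 h

On the falling limb, Q drops from 401 to 197 cfs between t = 2.25 h and t = 2.75 h (Δt = 0.5 h).
k = −Δt / ln(Q₂/Q₁) = −0.5 / ln(197/401) = 0.703 h.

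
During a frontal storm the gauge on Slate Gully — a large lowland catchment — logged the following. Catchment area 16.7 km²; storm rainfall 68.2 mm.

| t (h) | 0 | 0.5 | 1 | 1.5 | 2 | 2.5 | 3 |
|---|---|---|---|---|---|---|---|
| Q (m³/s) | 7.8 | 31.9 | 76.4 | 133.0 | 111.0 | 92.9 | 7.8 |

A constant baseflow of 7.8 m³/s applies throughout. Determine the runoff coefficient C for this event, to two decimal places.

C ≈ 0.64

ΣQ_DR = 406.2 m³/s; V = ΣQ_DR·Δt = 7.312 × 10^5 m³.
Runoff depth d = V / A = 43.78 mm.
C = d / P = 43.78 / 68.2 = 0.64.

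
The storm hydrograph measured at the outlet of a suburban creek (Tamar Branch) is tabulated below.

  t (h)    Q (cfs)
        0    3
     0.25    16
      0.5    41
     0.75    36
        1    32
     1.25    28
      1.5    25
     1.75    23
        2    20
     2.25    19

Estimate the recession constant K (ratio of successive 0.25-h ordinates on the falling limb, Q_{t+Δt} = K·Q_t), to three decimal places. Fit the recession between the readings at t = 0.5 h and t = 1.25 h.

K ≈ 0.881

Using the recession-limb readings at t = 0.5 h and t = 1.25 h: Q falls from 41 to 28 cfs over 3 intervals.
K = (Q₂/Q₁)^(1/3) = (28/41)^(1/3) = 0.881.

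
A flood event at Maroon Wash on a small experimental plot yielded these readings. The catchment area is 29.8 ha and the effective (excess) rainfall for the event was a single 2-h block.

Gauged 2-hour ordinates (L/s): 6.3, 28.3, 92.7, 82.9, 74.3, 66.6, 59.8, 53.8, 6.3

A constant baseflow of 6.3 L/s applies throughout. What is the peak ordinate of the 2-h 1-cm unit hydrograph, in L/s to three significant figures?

Direct runoff: 0.0, 22.0, 86.4, 76.6, 68.0, 60.3, 53.5, 47.5, 0.0 L/s; ΣQ_DR = 414.3 L/s, peak = 86.4 L/s.
Runoff depth d = ΣQ_DR·Δt / A = 414.3 × 7200 / (29.8 ha) = 10.01 mm.
The 1-cm UH is the DRH scaled by (10 mm)/d, so U_p = 86.4 × 10/10.01 = 86.3 L/s.

U_p ≈ 86.3 L/s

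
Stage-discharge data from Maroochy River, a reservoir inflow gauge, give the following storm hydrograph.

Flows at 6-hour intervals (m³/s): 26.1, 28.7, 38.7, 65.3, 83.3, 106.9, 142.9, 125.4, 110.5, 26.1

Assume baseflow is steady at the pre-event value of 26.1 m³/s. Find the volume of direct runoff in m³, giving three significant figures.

V ≈ 1.06 × 10^7 m³

Direct-runoff ordinates (Q − Q_b): 0.0, 2.6, 12.6, 39.2, 57.2, 80.8, 116.8, 99.3, 84.4, 0.0 m³/s.
ΣQ_DR = 492.9 m³/s.
With Δt = 6 h = 21600 s, V = ΣQ_DR · Δt = 492.9 × 21600 = 1.06 × 10^7 m³.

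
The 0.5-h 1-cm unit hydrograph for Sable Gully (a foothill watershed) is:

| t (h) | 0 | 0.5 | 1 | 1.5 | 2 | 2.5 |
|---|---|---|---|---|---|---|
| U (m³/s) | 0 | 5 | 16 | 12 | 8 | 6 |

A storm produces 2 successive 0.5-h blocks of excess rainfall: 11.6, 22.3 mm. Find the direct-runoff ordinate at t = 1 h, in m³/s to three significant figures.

Q ≈ 29.7 m³/s

By discrete convolution, Q_j = Σ (P_i / 10 mm) · U_{j−i}.
At t = 1 h (j=2): Q = (11.6/10)·16 + (22.3/10)·5 = 29.7 m³/s.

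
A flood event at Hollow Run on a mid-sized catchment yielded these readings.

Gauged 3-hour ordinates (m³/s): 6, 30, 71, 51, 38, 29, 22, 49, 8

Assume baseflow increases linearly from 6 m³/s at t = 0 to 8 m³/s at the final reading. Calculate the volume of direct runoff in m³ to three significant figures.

Direct-runoff ordinates (Q − Q_b): 0.00, 23.75, 64.50, 44.25, 31.00, 21.75, 14.50, 41.25, 0.00 m³/s.
ΣQ_DR = 241.0 m³/s.
With Δt = 3 h = 10800 s, V = ΣQ_DR · Δt = 241.0 × 10800 = 2.60 × 10^6 m³.

V ≈ 2.60 × 10^6 m³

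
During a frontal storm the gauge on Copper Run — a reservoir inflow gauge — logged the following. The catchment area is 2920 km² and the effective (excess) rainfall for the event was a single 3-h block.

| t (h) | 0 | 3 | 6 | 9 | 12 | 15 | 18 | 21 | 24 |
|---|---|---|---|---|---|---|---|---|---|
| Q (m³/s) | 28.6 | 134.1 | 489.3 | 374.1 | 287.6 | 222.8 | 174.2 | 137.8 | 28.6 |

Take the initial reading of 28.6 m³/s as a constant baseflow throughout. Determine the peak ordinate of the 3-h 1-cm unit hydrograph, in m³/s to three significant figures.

U_p ≈ 769 m³/s

Direct runoff: 0.0, 105.5, 460.7, 345.5, 259.0, 194.2, 145.6, 109.2, 0.0 m³/s; ΣQ_DR = 1620 m³/s, peak = 460.7 m³/s.
Runoff depth d = ΣQ_DR·Δt / A = 1620 × 10800 / (2920 km²) = 5.991 mm.
The 1-cm UH is the DRH scaled by (10 mm)/d, so U_p = 460.7 × 10/5.991 = 769 m³/s.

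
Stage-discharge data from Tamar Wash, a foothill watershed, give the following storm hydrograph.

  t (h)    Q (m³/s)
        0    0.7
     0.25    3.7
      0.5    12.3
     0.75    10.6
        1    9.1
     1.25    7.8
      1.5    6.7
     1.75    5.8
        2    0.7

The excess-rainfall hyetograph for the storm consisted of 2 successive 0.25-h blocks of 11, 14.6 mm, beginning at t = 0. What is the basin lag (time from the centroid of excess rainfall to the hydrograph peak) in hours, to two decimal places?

t_L ≈ 0.23 h

Centroid of excess rainfall: t_c = Σ P_i·t̄_i / ΣP_i = 0.2676 h (block centres at 0.125, 0.375 h).
Hydrograph peak occurs at t = 0.5 h, so basin lag t_L = 0.5 − 0.2676 = 0.23 h.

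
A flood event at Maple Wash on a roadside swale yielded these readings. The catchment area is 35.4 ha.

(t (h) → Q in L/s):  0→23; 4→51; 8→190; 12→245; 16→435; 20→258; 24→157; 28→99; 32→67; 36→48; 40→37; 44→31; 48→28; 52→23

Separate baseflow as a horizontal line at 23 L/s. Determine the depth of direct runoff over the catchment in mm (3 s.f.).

d ≈ 55.7 mm

Direct runoff: 0.0, 28.0, 167.0, 222.0, 412.0, 235.0, 134.0, 76.0, 44.0, 25.0, 14.0, 8.0, 5.0, 0.0 L/s; ΣQ_DR = 1370 L/s.
V = ΣQ_DR · Δt = 1370 × 14400 s = 1.973 × 10^7 L.
Over A = 35.4 ha, depth = V / A = 55.7 mm.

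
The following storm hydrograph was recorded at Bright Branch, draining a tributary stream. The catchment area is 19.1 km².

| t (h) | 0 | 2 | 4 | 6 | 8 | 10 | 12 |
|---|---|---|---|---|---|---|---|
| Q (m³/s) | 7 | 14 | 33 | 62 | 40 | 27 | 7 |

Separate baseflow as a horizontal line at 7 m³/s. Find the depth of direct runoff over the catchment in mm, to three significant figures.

d ≈ 53.2 mm

Direct runoff: 0.0, 7.0, 26.0, 55.0, 33.0, 20.0, 0.0 m³/s; ΣQ_DR = 141.0 m³/s.
V = ΣQ_DR · Δt = 141.0 × 7200 s = 1.015 × 10^6 m³.
Over A = 19.1 km², depth = V / A = 53.2 mm.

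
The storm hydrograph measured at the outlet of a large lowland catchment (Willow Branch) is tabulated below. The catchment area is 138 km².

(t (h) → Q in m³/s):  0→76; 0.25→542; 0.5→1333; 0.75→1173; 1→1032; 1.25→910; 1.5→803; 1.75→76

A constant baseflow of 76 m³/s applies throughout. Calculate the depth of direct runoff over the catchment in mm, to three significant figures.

Direct runoff: 0.0, 466.0, 1257.0, 1097.0, 956.0, 834.0, 727.0, 0.0 m³/s; ΣQ_DR = 5337 m³/s.
V = ΣQ_DR · Δt = 5337 × 900 s = 4.803 × 10^6 m³.
Over A = 138 km², depth = V / A = 34.8 mm.

d ≈ 34.8 mm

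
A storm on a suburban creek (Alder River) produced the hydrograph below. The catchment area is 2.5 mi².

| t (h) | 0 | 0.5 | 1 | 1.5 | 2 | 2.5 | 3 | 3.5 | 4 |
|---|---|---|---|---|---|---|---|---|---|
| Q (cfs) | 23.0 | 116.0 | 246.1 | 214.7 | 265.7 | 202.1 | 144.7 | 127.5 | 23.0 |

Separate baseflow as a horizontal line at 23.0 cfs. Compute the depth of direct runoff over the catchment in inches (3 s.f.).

d ≈ 0.358 in

Direct runoff: 0.0, 93.0, 223.1, 191.7, 242.7, 179.1, 121.7, 104.5, 0.0 cfs; ΣQ_DR = 1156 cfs.
V = ΣQ_DR · Δt = 1156 × 1800 s = 2.080 × 10^6 ft³.
Over A = 2.5 mi², depth = V / A = 0.358 in.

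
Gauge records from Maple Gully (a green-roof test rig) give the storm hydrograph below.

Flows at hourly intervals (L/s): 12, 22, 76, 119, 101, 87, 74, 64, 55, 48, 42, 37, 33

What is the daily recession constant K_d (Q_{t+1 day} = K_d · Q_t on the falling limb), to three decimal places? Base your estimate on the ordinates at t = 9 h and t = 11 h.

Between t = 9 h and t = 11 h the flow falls from 48 to 37 L/s over 2×1 h = 2 h.
Per-interval ratio K = (37/48)^(1/2) = 0.8780; K_d = K^(24/1) = 0.044.

K_d ≈ 0.044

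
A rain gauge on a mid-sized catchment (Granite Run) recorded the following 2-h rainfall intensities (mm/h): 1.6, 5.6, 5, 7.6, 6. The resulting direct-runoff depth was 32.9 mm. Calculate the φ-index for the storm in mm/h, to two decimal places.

Only the 4 blocks with intensity above φ contribute runoff: 5.6, 5, 7.6, 6 mm/h.
Σ(I−φ)·Δt = d  ⇒  (5.6+5+7.6+6 − 4φ)·2 = 32.9
φ = (24.20 − 32.9/2) / 4 = 1.94 mm/h.

φ ≈ 1.94 mm/h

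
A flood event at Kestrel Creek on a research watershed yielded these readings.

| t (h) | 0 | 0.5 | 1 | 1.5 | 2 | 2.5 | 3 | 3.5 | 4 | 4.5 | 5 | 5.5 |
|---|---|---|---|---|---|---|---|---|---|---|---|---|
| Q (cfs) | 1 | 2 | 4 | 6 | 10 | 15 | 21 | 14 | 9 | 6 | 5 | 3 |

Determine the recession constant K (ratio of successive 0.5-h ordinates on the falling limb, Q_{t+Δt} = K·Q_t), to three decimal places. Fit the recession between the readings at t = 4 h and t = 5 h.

K ≈ 0.745

Using the recession-limb readings at t = 4 h and t = 5 h: Q falls from 9 to 5 cfs over 2 intervals.
K = (Q₂/Q₁)^(1/2) = (5/9)^(1/2) = 0.745.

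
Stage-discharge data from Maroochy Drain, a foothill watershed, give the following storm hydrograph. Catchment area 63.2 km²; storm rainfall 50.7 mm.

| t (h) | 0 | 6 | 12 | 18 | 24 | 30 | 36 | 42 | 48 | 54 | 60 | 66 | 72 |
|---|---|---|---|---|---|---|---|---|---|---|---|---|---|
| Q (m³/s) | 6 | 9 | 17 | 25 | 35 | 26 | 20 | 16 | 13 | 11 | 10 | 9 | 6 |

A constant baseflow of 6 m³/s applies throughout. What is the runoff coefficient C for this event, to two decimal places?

C ≈ 0.84

ΣQ_DR = 125.0 m³/s; V = ΣQ_DR·Δt = 2.700 × 10^6 m³.
Runoff depth d = V / A = 42.72 mm.
C = d / P = 42.72 / 50.7 = 0.84.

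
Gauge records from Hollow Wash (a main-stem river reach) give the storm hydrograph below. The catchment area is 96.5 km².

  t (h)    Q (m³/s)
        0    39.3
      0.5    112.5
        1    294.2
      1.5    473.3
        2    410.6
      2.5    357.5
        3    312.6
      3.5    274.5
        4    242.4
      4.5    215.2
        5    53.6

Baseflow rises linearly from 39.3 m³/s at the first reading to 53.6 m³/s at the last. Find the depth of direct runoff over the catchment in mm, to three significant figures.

Direct runoff: 0.00, 71.77, 252.04, 429.71, 365.58, 311.05, 264.72, 225.19, 191.66, 163.03, 0.00 m³/s; ΣQ_DR = 2275 m³/s.
V = ΣQ_DR · Δt = 2275 × 1800 s = 4.095 × 10^6 m³.
Over A = 96.5 km², depth = V / A = 42.4 mm.

d ≈ 42.4 mm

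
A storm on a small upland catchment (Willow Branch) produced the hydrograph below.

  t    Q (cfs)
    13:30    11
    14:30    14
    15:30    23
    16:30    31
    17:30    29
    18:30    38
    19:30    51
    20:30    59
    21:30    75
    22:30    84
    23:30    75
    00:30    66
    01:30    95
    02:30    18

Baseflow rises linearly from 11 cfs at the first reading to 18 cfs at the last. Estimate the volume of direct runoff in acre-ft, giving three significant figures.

Direct-runoff ordinates (Q − Q_b): 0.00, 2.46, 10.92, 18.38, 15.85, 24.31, 36.77, 44.23, 59.69, 68.15, 58.62, 49.08, 77.54, 0.00 cfs.
ΣQ_DR = 466.0 cfs.
With Δt = 1 h = 3600 s, V = ΣQ_DR · Δt = 466.0 × 3600 = 1.68 × 10^6 ft³ = 38.5 acre-ft.

V ≈ 38.5 acre-ft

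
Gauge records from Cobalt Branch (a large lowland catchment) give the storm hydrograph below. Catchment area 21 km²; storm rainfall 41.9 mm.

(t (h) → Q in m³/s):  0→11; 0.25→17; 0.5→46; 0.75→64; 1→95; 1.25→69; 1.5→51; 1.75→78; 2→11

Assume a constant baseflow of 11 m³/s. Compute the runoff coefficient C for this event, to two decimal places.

C ≈ 0.35

ΣQ_DR = 343.0 m³/s; V = ΣQ_DR·Δt = 3.087 × 10^5 m³.
Runoff depth d = V / A = 14.70 mm.
C = d / P = 14.70 / 41.9 = 0.35.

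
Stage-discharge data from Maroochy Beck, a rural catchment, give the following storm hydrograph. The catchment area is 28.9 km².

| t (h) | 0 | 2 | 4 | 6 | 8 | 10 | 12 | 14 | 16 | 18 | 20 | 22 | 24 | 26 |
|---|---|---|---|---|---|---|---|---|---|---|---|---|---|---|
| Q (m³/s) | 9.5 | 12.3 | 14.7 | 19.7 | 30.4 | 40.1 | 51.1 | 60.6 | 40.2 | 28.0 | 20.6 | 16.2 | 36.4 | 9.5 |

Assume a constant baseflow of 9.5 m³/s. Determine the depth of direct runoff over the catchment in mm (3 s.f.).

d ≈ 63.9 mm

Direct runoff: 0.0, 2.8, 5.2, 10.2, 20.9, 30.6, 41.6, 51.1, 30.7, 18.5, 11.1, 6.7, 26.9, 0.0 m³/s; ΣQ_DR = 256.3 m³/s.
V = ΣQ_DR · Δt = 256.3 × 7200 s = 1.845 × 10^6 m³.
Over A = 28.9 km², depth = V / A = 63.9 mm.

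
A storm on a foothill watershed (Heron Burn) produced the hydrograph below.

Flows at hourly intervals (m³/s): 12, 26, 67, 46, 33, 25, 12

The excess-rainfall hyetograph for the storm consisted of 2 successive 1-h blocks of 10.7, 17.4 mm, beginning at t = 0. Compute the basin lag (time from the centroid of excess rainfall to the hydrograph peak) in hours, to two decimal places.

Centroid of excess rainfall: t_c = Σ P_i·t̄_i / ΣP_i = 1.1192 h (block centres at 0.5, 1.5 h).
Hydrograph peak occurs at t = 2 h, so basin lag t_L = 2 − 1.1192 = 0.88 h.

t_L ≈ 0.88 h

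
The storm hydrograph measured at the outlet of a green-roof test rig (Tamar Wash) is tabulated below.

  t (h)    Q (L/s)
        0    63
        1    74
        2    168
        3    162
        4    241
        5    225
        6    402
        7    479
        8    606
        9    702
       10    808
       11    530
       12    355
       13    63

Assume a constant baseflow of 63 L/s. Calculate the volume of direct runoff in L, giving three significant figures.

V ≈ 1.44 × 10^7 L

Direct-runoff ordinates (Q − Q_b): 0.0, 11.0, 105.0, 99.0, 178.0, 162.0, 339.0, 416.0, 543.0, 639.0, 745.0, 467.0, 292.0, 0.0 L/s.
ΣQ_DR = 3996 L/s.
With Δt = 1 h = 3600 s, V = ΣQ_DR · Δt = 3996 × 3600 = 1.44 × 10^7 L.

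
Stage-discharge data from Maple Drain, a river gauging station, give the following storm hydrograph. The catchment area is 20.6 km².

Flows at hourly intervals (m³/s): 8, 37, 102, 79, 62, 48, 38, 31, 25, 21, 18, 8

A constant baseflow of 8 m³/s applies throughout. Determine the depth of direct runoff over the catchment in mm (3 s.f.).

d ≈ 66.6 mm

Direct runoff: 0.0, 29.0, 94.0, 71.0, 54.0, 40.0, 30.0, 23.0, 17.0, 13.0, 10.0, 0.0 m³/s; ΣQ_DR = 381.0 m³/s.
V = ΣQ_DR · Δt = 381.0 × 3600 s = 1.372 × 10^6 m³.
Over A = 20.6 km², depth = V / A = 66.6 mm.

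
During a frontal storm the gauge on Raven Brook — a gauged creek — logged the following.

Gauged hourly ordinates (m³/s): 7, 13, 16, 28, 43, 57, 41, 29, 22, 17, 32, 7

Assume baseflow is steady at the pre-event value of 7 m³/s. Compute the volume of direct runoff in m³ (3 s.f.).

V ≈ 8.21 × 10^5 m³

Direct-runoff ordinates (Q − Q_b): 0.0, 6.0, 9.0, 21.0, 36.0, 50.0, 34.0, 22.0, 15.0, 10.0, 25.0, 0.0 m³/s.
ΣQ_DR = 228.0 m³/s.
With Δt = 1 h = 3600 s, V = ΣQ_DR · Δt = 228.0 × 3600 = 8.21 × 10^5 m³.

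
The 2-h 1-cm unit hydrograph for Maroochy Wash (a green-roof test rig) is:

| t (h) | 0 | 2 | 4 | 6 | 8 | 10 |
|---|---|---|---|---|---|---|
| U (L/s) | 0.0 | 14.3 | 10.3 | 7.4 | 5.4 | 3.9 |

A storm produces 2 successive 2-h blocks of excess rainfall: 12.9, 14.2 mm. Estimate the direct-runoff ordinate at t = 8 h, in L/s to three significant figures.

By discrete convolution, Q_j = Σ (P_i / 10 mm) · U_{j−i}.
At t = 8 h (j=4): Q = (12.9/10)·5.4 + (14.2/10)·7.4 = 17.5 L/s.

Q ≈ 17.5 L/s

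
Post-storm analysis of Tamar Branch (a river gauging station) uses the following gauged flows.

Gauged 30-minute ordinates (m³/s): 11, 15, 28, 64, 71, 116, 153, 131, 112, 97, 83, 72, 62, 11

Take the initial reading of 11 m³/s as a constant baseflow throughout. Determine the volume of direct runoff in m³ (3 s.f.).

V ≈ 1.57 × 10^6 m³

Direct-runoff ordinates (Q − Q_b): 0.0, 4.0, 17.0, 53.0, 60.0, 105.0, 142.0, 120.0, 101.0, 86.0, 72.0, 61.0, 51.0, 0.0 m³/s.
ΣQ_DR = 872.0 m³/s.
With Δt = 0.5 h = 1800 s, V = ΣQ_DR · Δt = 872.0 × 1800 = 1.57 × 10^6 m³.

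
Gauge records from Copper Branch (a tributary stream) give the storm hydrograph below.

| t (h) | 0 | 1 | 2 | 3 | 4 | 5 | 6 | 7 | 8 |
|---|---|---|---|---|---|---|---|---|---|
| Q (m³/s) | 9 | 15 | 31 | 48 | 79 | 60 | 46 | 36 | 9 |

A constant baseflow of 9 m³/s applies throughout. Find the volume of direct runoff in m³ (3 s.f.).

V ≈ 9.07 × 10^5 m³

Direct-runoff ordinates (Q − Q_b): 0.0, 6.0, 22.0, 39.0, 70.0, 51.0, 37.0, 27.0, 0.0 m³/s.
ΣQ_DR = 252.0 m³/s.
With Δt = 1 h = 3600 s, V = ΣQ_DR · Δt = 252.0 × 3600 = 9.07 × 10^5 m³.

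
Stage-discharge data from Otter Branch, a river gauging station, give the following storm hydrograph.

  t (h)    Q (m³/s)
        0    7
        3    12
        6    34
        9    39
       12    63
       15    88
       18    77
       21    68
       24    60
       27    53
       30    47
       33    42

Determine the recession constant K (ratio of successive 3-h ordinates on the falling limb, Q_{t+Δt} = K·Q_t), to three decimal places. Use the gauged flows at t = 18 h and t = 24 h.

Using the recession-limb readings at t = 18 h and t = 24 h: Q falls from 77 to 60 m³/s over 2 intervals.
K = (Q₂/Q₁)^(1/2) = (60/77)^(1/2) = 0.883.

K ≈ 0.883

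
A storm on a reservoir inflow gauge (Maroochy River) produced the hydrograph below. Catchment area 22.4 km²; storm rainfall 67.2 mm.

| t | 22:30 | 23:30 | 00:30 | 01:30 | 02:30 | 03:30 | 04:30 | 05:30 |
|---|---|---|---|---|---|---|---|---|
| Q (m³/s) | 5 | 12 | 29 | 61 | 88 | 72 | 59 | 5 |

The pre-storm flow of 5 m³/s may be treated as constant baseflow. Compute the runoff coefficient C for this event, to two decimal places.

C ≈ 0.70

ΣQ_DR = 291.0 m³/s; V = ΣQ_DR·Δt = 1.048 × 10^6 m³.
Runoff depth d = V / A = 46.77 mm.
C = d / P = 46.77 / 67.2 = 0.70.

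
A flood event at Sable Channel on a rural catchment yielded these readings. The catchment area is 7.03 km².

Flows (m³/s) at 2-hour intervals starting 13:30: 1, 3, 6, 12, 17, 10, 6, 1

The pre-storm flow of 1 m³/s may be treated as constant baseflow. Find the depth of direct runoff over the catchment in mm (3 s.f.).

Direct runoff: 0.0, 2.0, 5.0, 11.0, 16.0, 9.0, 5.0, 0.0 m³/s; ΣQ_DR = 48.00 m³/s.
V = ΣQ_DR · Δt = 48.00 × 7200 s = 3.456 × 10^5 m³.
Over A = 7.03 km², depth = V / A = 49.2 mm.

d ≈ 49.2 mm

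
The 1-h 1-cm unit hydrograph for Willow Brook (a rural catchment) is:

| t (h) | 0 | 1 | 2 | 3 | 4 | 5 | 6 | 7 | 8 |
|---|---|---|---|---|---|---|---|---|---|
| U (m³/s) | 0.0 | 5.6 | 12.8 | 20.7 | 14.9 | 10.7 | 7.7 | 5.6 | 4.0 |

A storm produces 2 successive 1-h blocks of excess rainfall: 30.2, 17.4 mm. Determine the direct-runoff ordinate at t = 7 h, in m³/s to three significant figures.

Q ≈ 30.3 m³/s

By discrete convolution, Q_j = Σ (P_i / 10 mm) · U_{j−i}.
At t = 7 h (j=7): Q = (30.2/10)·5.6 + (17.4/10)·7.7 = 30.3 m³/s.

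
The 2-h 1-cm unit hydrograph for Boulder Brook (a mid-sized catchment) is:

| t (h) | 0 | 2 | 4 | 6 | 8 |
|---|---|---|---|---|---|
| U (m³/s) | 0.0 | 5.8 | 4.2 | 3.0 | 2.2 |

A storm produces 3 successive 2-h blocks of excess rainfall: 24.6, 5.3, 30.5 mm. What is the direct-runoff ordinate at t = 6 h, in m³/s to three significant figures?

Q ≈ 27.3 m³/s

By discrete convolution, Q_j = Σ (P_i / 10 mm) · U_{j−i}.
At t = 6 h (j=3): Q = (24.6/10)·3.0 + (5.3/10)·4.2 + (30.5/10)·5.8 = 27.3 m³/s.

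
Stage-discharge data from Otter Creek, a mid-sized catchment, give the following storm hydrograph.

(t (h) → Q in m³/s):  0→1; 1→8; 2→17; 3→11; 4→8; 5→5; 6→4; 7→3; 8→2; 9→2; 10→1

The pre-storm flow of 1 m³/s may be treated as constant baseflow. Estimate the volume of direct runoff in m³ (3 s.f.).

Direct-runoff ordinates (Q − Q_b): 0.0, 7.0, 16.0, 10.0, 7.0, 4.0, 3.0, 2.0, 1.0, 1.0, 0.0 m³/s.
ΣQ_DR = 51.00 m³/s.
With Δt = 1 h = 3600 s, V = ΣQ_DR · Δt = 51.00 × 3600 = 1.84 × 10^5 m³.

V ≈ 1.84 × 10^5 m³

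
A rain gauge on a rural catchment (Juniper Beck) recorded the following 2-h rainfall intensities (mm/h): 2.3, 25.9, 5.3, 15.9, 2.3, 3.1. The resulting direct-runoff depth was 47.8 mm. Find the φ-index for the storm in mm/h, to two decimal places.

φ ≈ 8.95 mm/h

Only the 2 blocks with intensity above φ contribute runoff: 25.9, 15.9 mm/h.
Σ(I−φ)·Δt = d  ⇒  (25.9+15.9 − 2φ)·2 = 47.8
φ = (41.80 − 47.8/2) / 2 = 8.95 mm/h.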